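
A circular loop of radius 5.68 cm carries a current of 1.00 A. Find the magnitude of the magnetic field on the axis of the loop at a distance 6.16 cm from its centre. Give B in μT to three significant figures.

B ≈ 3.45 μT

On the axis of a circular loop, B = μ₀IR² / [2(R²+z²)^(3/2)].
R² + z² = (0.0568)² + (0.0616)² = 0.007021 m², and (R²+z²)^(3/2) = 5.88×10⁻⁴ m³.
B = (4π×10⁻⁷ × 1.00 × 0.003226) / (2 × 5.88×10⁻⁴) = 3.45×10⁻⁶ T.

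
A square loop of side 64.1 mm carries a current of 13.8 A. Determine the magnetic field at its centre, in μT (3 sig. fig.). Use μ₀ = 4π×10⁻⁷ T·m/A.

Each side is a finite straight segment at perpendicular distance d = a/(2 tan(π/4)) = 0.03205 m from the centre, with end-angles ±π/4.
One side contributes B₁ = (μ₀I/4πd)·2 sin(π/4) = 6.09×10⁻⁵ T.
All 4 sides add in the same direction: B = 4 × 6.09×10⁻⁵ = 2.44×10⁻⁴ T.

B ≈ 244 μT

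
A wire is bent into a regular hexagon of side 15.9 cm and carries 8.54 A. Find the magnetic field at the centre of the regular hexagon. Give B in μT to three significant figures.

B ≈ 37.2 μT

Each side is a finite straight segment at perpendicular distance d = a/(2 tan(π/6)) = 0.1377 m from the centre, with end-angles ±π/6.
One side contributes B₁ = (μ₀I/4πd)·2 sin(π/6) = 6.20×10⁻⁶ T.
All 6 sides add in the same direction: B = 6 × 6.20×10⁻⁶ = 3.72×10⁻⁵ T.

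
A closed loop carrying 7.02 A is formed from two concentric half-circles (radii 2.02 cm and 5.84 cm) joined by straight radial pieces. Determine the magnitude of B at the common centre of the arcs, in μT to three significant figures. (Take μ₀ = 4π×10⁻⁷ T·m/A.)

The radial connectors point toward the centre, so dl × r̂ = 0 and they contribute nothing.
Each semicircle gives μ₀I/(4R): inner arc 1.09×10⁻⁴ T, outer arc 3.78×10⁻⁵ T.
The two arcs carry current in opposite angular senses, so their fields oppose: B = |1.09×10⁻⁴ − 3.78×10⁻⁵| = 7.14×10⁻⁵ T.

B ≈ 71.4 μT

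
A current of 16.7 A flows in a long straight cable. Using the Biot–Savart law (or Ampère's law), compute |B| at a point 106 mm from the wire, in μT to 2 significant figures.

B ≈ 32 μT

For an infinitely long straight wire, B = μ₀I/(2πd).
B = (4π×10⁻⁷ × 16.7) / (2π × 0.106) = 3.15×10⁻⁵ T.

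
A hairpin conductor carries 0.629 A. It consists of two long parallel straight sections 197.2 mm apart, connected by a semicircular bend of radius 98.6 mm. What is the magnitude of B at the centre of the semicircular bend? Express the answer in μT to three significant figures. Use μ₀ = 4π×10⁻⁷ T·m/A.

B ≈ 3.28 μT

The semicircular arc contributes B_arc = μ₀I·π/(4πR) = μ₀I/(4R) = 2.00×10⁻⁶ T.
Each semi-infinite lead is at perpendicular distance R = 0.0986 m from the centre, with the perpendicular foot at its near end, so it contributes μ₀I/(4πR); both point the same way, together 1.28×10⁻⁶ T.
Arc and leads all point the same direction: B = 2.00×10⁻⁶ + 1.28×10⁻⁶ = 3.28×10⁻⁶ T.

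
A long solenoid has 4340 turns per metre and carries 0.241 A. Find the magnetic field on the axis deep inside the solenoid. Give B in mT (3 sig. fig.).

B ≈ 1.31 mT

Inside a long solenoid, B = μ₀nI with n = 4340 turns/m.
B = 4π×10⁻⁷ × 4340 × 0.241 = 1.31×10⁻³ T.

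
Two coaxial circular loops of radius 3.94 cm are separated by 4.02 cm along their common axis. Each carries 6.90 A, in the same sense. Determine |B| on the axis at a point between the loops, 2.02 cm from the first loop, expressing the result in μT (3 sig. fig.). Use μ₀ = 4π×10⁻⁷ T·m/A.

Each loop contributes B = μ₀IR²/[2(R²+z²)^(3/2)] on the axis, with z measured from that loop.
Loop 1 (z = 0.0202 m): B₁ = 7.75×10⁻⁵ T. Loop 2 (z = 0.02 m): B₂ = 7.80×10⁻⁵ T.
The fields add: B = B₁ + B₂ = 1.56×10⁻⁴ T.

B ≈ 156 μT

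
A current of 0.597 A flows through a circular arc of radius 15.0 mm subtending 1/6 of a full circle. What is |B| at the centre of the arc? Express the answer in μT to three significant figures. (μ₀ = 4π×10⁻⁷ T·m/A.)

The Biot–Savart field of a circular arc at its centre is B = μ₀Iφ/(4πR), with φ = 1.047 rad.
B = (4π×10⁻⁷ × 0.597 × 1.047) / (4π × 0.015) = 4.17×10⁻⁶ T.

B ≈ 4.17 μT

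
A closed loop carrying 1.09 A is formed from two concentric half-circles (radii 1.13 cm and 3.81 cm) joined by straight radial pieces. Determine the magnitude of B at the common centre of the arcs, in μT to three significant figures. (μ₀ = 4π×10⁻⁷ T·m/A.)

B ≈ 21.3 μT

The radial connectors point toward the centre, so dl × r̂ = 0 and they contribute nothing.
Each semicircle gives μ₀I/(4R): inner arc 3.03×10⁻⁵ T, outer arc 8.99×10⁻⁶ T.
The two arcs carry current in opposite angular senses, so their fields oppose: B = |3.03×10⁻⁵ − 8.99×10⁻⁶| = 2.13×10⁻⁵ T.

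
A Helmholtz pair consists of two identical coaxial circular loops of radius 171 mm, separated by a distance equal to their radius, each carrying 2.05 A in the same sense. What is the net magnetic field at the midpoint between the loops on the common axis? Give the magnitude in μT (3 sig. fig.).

Each loop contributes B = μ₀IR²/[2(R²+z²)^(3/2)] on the axis, with z measured from that loop.
Loop 1 (z = 0.0855 m): B₁ = 5.39×10⁻⁶ T. Loop 2 (z = 0.0855 m): B₂ = 5.39×10⁻⁶ T.
The fields add: B = B₁ + B₂ = 1.08×10⁻⁵ T.

B ≈ 10.8 μT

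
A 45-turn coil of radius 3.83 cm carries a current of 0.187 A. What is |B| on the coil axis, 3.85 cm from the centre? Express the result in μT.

B ≈ 48.4 μT

For an N-turn flat coil, B = Nμ₀IR²/[2(R²+z²)^(3/2)] with R = 0.0383 m, z = 0.0385 m.
B = 45 × 1.08×10⁻⁶ T = 4.84×10⁻⁵ T.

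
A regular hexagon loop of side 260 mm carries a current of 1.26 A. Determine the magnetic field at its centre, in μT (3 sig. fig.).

B ≈ 3.36 μT

Each side is a finite straight segment at perpendicular distance d = a/(2 tan(π/6)) = 0.2252 m from the centre, with end-angles ±π/6.
One side contributes B₁ = (μ₀I/4πd)·2 sin(π/6) = 5.60×10⁻⁷ T.
All 6 sides add in the same direction: B = 6 × 5.60×10⁻⁷ = 3.36×10⁻⁶ T.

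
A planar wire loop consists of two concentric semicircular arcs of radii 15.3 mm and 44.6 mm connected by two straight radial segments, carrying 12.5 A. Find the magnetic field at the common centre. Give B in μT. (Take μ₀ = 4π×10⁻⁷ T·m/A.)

B ≈ 169 μT

The radial connectors point toward the centre, so dl × r̂ = 0 and they contribute nothing.
Each semicircle gives μ₀I/(4R): inner arc 2.57×10⁻⁴ T, outer arc 8.80×10⁻⁵ T.
The two arcs carry current in opposite angular senses, so their fields oppose: B = |2.57×10⁻⁴ − 8.80×10⁻⁵| = 1.69×10⁻⁴ T.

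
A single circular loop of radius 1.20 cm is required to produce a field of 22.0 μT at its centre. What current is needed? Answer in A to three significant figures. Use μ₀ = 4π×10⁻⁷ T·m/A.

At the centre of a circular loop B = μ₀I/(2R), so I = 2RB/μ₀.
With R = 0.012 m, I = 2 × 0.012 × 2.20×10⁻⁵ / (4π×10⁻⁷) = 0.420 A.

I ≈ 0.420 A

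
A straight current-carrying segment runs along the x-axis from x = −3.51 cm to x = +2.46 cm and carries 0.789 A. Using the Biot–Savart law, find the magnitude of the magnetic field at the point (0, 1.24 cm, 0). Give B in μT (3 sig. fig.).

B ≈ 11.7 μT

For a finite straight segment, B = (μ₀I/4πd)(sinθ₁ + sinθ₂), where θ₁, θ₂ are the angles from the perpendicular to each end.
The perpendicular distance is d = 0.0124 m; the end-offsets along the wire are a = 0.0351 m and b = 0.0246 m.
sinθ₁ = 0.0351/√(0.0351²+0.0124²) = 0.9429; sinθ₂ = 0.0246/√(0.0246²+0.0124²) = 0.8930.
B = (4π×10⁻⁷ × 0.789) / (4π × 0.0124) × (0.9429 + 0.8930) = 1.17×10⁻⁵ T.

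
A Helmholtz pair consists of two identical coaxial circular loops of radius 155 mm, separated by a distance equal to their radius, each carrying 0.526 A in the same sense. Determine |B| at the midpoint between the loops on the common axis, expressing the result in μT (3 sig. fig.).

Each loop contributes B = μ₀IR²/[2(R²+z²)^(3/2)] on the axis, with z measured from that loop.
Loop 1 (z = 0.0775 m): B₁ = 1.53×10⁻⁶ T. Loop 2 (z = 0.0775 m): B₂ = 1.53×10⁻⁶ T.
The fields add: B = B₁ + B₂ = 3.05×10⁻⁶ T.

B ≈ 3.05 μT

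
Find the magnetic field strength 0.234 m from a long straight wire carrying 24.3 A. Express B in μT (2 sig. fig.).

B ≈ 21 μT

For an infinitely long straight wire, B = μ₀I/(2πd).
B = (4π×10⁻⁷ × 24.3) / (2π × 0.234) = 2.08×10⁻⁵ T.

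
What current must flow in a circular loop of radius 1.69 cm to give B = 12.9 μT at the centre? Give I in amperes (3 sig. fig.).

I ≈ 0.347 A

At the centre of a circular loop B = μ₀I/(2R), so I = 2RB/μ₀.
With R = 0.0169 m, I = 2 × 0.0169 × 1.29×10⁻⁵ / (4π×10⁻⁷) = 0.347 A.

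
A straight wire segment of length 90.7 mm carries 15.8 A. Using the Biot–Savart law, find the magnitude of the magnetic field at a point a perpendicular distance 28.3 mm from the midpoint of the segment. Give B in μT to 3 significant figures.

B ≈ 94.7 μT

For a finite straight segment, B = (μ₀I/4πd)(sinθ₁ + sinθ₂), where θ₁, θ₂ are the angles from the perpendicular to each end.
The perpendicular from the point meets the wire at its midpoint, so each end is L/2 = 0.04535 m away along the wire.
sinθ₁ = 0.04535/√(0.04535²+0.0283²) = 0.8484; sinθ₂ = 0.04535/√(0.04535²+0.0283²) = 0.8484.
B = (4π×10⁻⁷ × 15.8) / (4π × 0.0283) × (0.8484 + 0.8484) = 9.47×10⁻⁵ T.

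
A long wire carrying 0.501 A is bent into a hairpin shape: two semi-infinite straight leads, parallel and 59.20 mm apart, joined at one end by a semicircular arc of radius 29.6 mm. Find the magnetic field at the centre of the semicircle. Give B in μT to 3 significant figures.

B ≈ 8.70 μT

The semicircular arc contributes B_arc = μ₀I·π/(4πR) = μ₀I/(4R) = 5.32×10⁻⁶ T.
Each semi-infinite lead is at perpendicular distance R = 0.0296 m from the centre, with the perpendicular foot at its near end, so it contributes μ₀I/(4πR); both point the same way, together 3.39×10⁻⁶ T.
Arc and leads all point the same direction: B = 5.32×10⁻⁶ + 3.39×10⁻⁶ = 8.70×10⁻⁶ T.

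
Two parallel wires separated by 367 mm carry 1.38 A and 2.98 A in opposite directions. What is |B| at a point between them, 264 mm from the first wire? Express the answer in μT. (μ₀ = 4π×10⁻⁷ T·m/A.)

B ≈ 6.83 μT

Each long wire gives B = μ₀I/(2πd). Distances are d₁ = 0.264 m and d₂ = 0.103 m.
B₁ = 1.05×10⁻⁶ T, B₂ = 5.79×10⁻⁶ T.
Between antiparallel currents both contributions point the same way, so they add. B = B₁ + B₂ = 1.05×10⁻⁶ + 5.79×10⁻⁶ = 6.83×10⁻⁶ T.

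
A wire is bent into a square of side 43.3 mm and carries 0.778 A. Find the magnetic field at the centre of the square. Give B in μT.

Each side is a finite straight segment at perpendicular distance d = a/(2 tan(π/4)) = 0.02165 m from the centre, with end-angles ±π/4.
One side contributes B₁ = (μ₀I/4πd)·2 sin(π/4) = 5.08×10⁻⁶ T.
All 4 sides add in the same direction: B = 4 × 5.08×10⁻⁶ = 2.03×10⁻⁵ T.

B ≈ 20.3 μT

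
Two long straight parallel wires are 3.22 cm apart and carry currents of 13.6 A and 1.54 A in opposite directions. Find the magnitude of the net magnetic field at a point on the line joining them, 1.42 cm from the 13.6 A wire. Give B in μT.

Each long wire gives B = μ₀I/(2πd). Distances are d₁ = 0.0142 m and d₂ = 0.018 m.
B₁ = 1.92×10⁻⁴ T, B₂ = 1.71×10⁻⁵ T.
Between antiparallel currents both contributions point the same way, so they add. B = B₁ + B₂ = 1.92×10⁻⁴ + 1.71×10⁻⁵ = 2.09×10⁻⁴ T.

B ≈ 209 μT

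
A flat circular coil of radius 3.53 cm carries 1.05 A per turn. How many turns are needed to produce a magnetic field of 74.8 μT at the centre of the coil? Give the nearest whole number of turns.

For an N-turn coil, B = Nμ₀I/(2R). A single turn gives B₁ = 1.87×10⁻⁵ T with R = 0.0353 m.
N = B/B₁ = 7.48×10⁻⁵ / 1.87×10⁻⁵ = 4.00.

N = 4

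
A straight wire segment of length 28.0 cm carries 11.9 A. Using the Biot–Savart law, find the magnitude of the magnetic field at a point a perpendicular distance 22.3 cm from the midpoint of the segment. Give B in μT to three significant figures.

For a finite straight segment, B = (μ₀I/4πd)(sinθ₁ + sinθ₂), where θ₁, θ₂ are the angles from the perpendicular to each end.
The perpendicular from the point meets the wire at its midpoint, so each end is L/2 = 0.14 m away along the wire.
sinθ₁ = 0.14/√(0.14²+0.223²) = 0.5317; sinθ₂ = 0.14/√(0.14²+0.223²) = 0.5317.
B = (4π×10⁻⁷ × 11.9) / (4π × 0.223) × (0.5317 + 0.5317) = 5.67×10⁻⁶ T.

B ≈ 5.67 μT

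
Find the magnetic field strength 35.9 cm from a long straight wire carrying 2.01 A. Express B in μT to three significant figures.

For an infinitely long straight wire, B = μ₀I/(2πd).
B = (4π×10⁻⁷ × 2.01) / (2π × 0.359) = 1.12×10⁻⁶ T.

B ≈ 1.12 μT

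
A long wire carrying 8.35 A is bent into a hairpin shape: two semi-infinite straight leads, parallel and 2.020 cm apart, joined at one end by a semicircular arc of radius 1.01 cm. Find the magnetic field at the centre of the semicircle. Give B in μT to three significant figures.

B ≈ 425 μT

The semicircular arc contributes B_arc = μ₀I·π/(4πR) = μ₀I/(4R) = 2.60×10⁻⁴ T.
Each semi-infinite lead is at perpendicular distance R = 0.0101 m from the centre, with the perpendicular foot at its near end, so it contributes μ₀I/(4πR); both point the same way, together 1.65×10⁻⁴ T.
Arc and leads all point the same direction: B = 2.60×10⁻⁴ + 1.65×10⁻⁴ = 4.25×10⁻⁴ T.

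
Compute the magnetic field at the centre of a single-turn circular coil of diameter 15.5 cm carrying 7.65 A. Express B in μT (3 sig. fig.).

B ≈ 62.0 μT

At the centre of a circular loop the Biot–Savart law gives B = μ₀I/(2R) (so R = 0.0775 m).
B = (4π×10⁻⁷ × 7.65) / (2 × 0.0775) = 6.20×10⁻⁵ T.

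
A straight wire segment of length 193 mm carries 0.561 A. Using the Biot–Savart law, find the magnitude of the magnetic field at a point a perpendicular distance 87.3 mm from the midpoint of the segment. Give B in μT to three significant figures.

B ≈ 0.953 μT

For a finite straight segment, B = (μ₀I/4πd)(sinθ₁ + sinθ₂), where θ₁, θ₂ are the angles from the perpendicular to each end.
The perpendicular from the point meets the wire at its midpoint, so each end is L/2 = 0.0965 m away along the wire.
sinθ₁ = 0.0965/√(0.0965²+0.0873²) = 0.7416; sinθ₂ = 0.0965/√(0.0965²+0.0873²) = 0.7416.
B = (4π×10⁻⁷ × 0.561) / (4π × 0.0873) × (0.7416 + 0.7416) = 9.53×10⁻⁷ T.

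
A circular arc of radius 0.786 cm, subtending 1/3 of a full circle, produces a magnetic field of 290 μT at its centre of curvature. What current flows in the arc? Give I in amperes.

For a circular arc, B = μ₀Iφ/(4πR) with φ in radians; here φ = 2.094 rad.
So I = 4πRB/(μ₀φ) = 4π × 0.00786 × 2.90×10⁻⁴ / (4π×10⁻⁷ × 2.094) = 10.9 A.

I ≈ 10.9 A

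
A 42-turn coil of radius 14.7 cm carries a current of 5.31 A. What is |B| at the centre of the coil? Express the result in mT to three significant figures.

B ≈ 0.953 mT

For an N-turn flat coil, B = Nμ₀I/(2R) with R = 0.147 m.
B = 42 × 2.27×10⁻⁵ T = 9.53×10⁻⁴ T.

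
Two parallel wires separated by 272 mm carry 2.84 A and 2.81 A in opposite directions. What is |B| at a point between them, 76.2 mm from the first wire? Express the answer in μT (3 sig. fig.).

B ≈ 10.3 μT

Each long wire gives B = μ₀I/(2πd). Distances are d₁ = 0.0762 m and d₂ = 0.1958 m.
B₁ = 7.45×10⁻⁶ T, B₂ = 2.87×10⁻⁶ T.
Between antiparallel currents both contributions point the same way, so they add. B = B₁ + B₂ = 7.45×10⁻⁶ + 2.87×10⁻⁶ = 1.03×10⁻⁵ T.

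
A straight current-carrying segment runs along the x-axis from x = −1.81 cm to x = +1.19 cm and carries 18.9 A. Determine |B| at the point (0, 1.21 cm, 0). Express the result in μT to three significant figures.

B ≈ 239 μT

For a finite straight segment, B = (μ₀I/4πd)(sinθ₁ + sinθ₂), where θ₁, θ₂ are the angles from the perpendicular to each end.
The perpendicular distance is d = 0.0121 m; the end-offsets along the wire are a = 0.0181 m and b = 0.0119 m.
sinθ₁ = 0.0181/√(0.0181²+0.0121²) = 0.8313; sinθ₂ = 0.0119/√(0.0119²+0.0121²) = 0.7012.
B = (4π×10⁻⁷ × 18.9) / (4π × 0.0121) × (0.8313 + 0.7012) = 2.39×10⁻⁴ T.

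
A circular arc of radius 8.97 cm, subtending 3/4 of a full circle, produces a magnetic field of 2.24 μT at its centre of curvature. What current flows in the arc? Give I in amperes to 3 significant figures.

For a circular arc, B = μ₀Iφ/(4πR) with φ in radians; here φ = 4.712 rad.
So I = 4πRB/(μ₀φ) = 4π × 0.0897 × 2.24×10⁻⁶ / (4π×10⁻⁷ × 4.712) = 0.426 A.

I ≈ 0.426 A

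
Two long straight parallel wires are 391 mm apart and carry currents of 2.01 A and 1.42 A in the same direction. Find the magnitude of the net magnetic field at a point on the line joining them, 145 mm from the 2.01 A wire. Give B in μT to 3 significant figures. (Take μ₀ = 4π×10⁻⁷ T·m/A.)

Each long wire gives B = μ₀I/(2πd). Distances are d₁ = 0.145 m and d₂ = 0.246 m.
B₁ = 2.77×10⁻⁶ T, B₂ = 1.15×10⁻⁶ T.
Between parallel currents the two contributions point in opposite directions, so they subtract. B = |B₁ − B₂| = |2.77×10⁻⁶ − 1.15×10⁻⁶| = 1.62×10⁻⁶ T.

B ≈ 1.62 μT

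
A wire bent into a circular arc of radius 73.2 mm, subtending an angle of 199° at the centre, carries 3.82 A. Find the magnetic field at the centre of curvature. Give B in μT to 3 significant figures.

B ≈ 18.1 μT

The Biot–Savart field of a circular arc at its centre is B = μ₀Iφ/(4πR), with φ = 3.473 rad.
B = (4π×10⁻⁷ × 3.82 × 3.473) / (4π × 0.0732) = 1.81×10⁻⁵ T.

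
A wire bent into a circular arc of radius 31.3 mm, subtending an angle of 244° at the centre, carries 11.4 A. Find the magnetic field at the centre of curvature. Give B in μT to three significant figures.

B ≈ 155 μT

The Biot–Savart field of a circular arc at its centre is B = μ₀Iφ/(4πR), with φ = 4.259 rad.
B = (4π×10⁻⁷ × 11.4 × 4.259) / (4π × 0.0313) = 1.55×10⁻⁴ T.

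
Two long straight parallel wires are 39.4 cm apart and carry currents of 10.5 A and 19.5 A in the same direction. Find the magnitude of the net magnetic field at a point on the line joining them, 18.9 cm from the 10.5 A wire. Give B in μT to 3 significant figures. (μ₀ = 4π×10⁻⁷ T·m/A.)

Each long wire gives B = μ₀I/(2πd). Distances are d₁ = 0.189 m and d₂ = 0.205 m.
B₁ = 1.11×10⁻⁵ T, B₂ = 1.90×10⁻⁵ T.
Between parallel currents the two contributions point in opposite directions, so they subtract. B = |B₁ − B₂| = |1.11×10⁻⁵ − 1.90×10⁻⁵| = 7.91×10⁻⁶ T.

B ≈ 7.91 μT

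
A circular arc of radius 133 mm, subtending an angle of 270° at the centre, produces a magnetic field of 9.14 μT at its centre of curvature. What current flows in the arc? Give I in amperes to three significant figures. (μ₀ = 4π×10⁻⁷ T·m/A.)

I ≈ 2.58 A

For a circular arc, B = μ₀Iφ/(4πR) with φ in radians; here φ = 4.712 rad.
So I = 4πRB/(μ₀φ) = 4π × 0.133 × 9.14×10⁻⁶ / (4π×10⁻⁷ × 4.712) = 2.58 A.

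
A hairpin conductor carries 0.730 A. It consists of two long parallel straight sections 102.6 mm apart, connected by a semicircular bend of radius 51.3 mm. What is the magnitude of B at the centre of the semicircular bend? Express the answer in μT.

The semicircular arc contributes B_arc = μ₀I·π/(4πR) = μ₀I/(4R) = 4.47×10⁻⁶ T.
Each semi-infinite lead is at perpendicular distance R = 0.0513 m from the centre, with the perpendicular foot at its near end, so it contributes μ₀I/(4πR); both point the same way, together 2.85×10⁻⁶ T.
Arc and leads all point the same direction: B = 4.47×10⁻⁶ + 2.85×10⁻⁶ = 7.32×10⁻⁶ T.

B ≈ 7.32 μT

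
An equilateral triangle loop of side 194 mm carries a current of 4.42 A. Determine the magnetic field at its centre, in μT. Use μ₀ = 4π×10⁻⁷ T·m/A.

B ≈ 41.0 μT

Each side is a finite straight segment at perpendicular distance d = a/(2 tan(π/3)) = 0.056 m from the centre, with end-angles ±π/3.
One side contributes B₁ = (μ₀I/4πd)·2 sin(π/3) = 1.37×10⁻⁵ T.
All 3 sides add in the same direction: B = 3 × 1.37×10⁻⁵ = 4.10×10⁻⁵ T.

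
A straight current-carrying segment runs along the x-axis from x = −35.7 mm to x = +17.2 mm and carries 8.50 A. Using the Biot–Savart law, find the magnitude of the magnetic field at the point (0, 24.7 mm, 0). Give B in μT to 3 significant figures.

B ≈ 48.0 μT

For a finite straight segment, B = (μ₀I/4πd)(sinθ₁ + sinθ₂), where θ₁, θ₂ are the angles from the perpendicular to each end.
The perpendicular distance is d = 0.0247 m; the end-offsets along the wire are a = 0.0357 m and b = 0.0172 m.
sinθ₁ = 0.0357/√(0.0357²+0.0247²) = 0.8224; sinθ₂ = 0.0172/√(0.0172²+0.0247²) = 0.5715.
B = (4π×10⁻⁷ × 8.50) / (4π × 0.0247) × (0.8224 + 0.5715) = 4.80×10⁻⁵ T.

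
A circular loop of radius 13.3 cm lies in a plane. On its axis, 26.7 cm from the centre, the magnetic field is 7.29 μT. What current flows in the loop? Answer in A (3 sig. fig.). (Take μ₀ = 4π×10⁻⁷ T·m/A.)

I ≈ 17.4 A

On the axis of a loop, B = μ₀IR²/[2(R²+z²)^(3/2)], so I = 2B(R²+z²)^(3/2)/(μ₀R²).
R² + z² = 0.01769 + 0.07129 = 0.08898 m²; raised to 3/2 gives 2.65×10⁻² m³.
I = 2 × 7.29×10⁻⁶ × 2.65×10⁻² / (1.26×10⁻⁶ × 0.01769) = 17.4 A.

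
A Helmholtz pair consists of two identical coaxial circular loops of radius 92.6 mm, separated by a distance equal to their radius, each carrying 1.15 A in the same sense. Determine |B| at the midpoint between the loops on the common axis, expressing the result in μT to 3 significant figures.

Each loop contributes B = μ₀IR²/[2(R²+z²)^(3/2)] on the axis, with z measured from that loop.
Loop 1 (z = 0.0463 m): B₁ = 5.58×10⁻⁶ T. Loop 2 (z = 0.0463 m): B₂ = 5.58×10⁻⁶ T.
The fields add: B = B₁ + B₂ = 1.12×10⁻⁵ T.

B ≈ 11.2 μT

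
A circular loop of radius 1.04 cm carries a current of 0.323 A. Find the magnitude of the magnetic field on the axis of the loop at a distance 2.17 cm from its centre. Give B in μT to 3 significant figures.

On the axis of a circular loop, B = μ₀IR² / [2(R²+z²)^(3/2)].
R² + z² = (0.0104)² + (0.0217)² = 0.0005791 m², and (R²+z²)^(3/2) = 1.39×10⁻⁵ m³.
B = (4π×10⁻⁷ × 0.323 × 0.0001082) / (2 × 1.39×10⁻⁵) = 1.58×10⁻⁶ T.

B ≈ 1.58 μT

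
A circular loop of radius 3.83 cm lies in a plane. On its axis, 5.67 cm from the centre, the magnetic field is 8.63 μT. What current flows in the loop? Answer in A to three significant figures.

On the axis of a loop, B = μ₀IR²/[2(R²+z²)^(3/2)], so I = 2B(R²+z²)^(3/2)/(μ₀R²).
R² + z² = 0.001467 + 0.003215 = 0.004682 m²; raised to 3/2 gives 3.20×10⁻⁴ m³.
I = 2 × 8.63×10⁻⁶ × 3.20×10⁻⁴ / (1.26×10⁻⁶ × 0.001467) = 3.00 A.

I ≈ 3.00 A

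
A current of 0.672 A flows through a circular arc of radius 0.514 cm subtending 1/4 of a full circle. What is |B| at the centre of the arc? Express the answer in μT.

B ≈ 20.5 μT

The Biot–Savart field of a circular arc at its centre is B = μ₀Iφ/(4πR), with φ = 1.571 rad.
B = (4π×10⁻⁷ × 0.672 × 1.571) / (4π × 0.00514) = 2.05×10⁻⁵ T.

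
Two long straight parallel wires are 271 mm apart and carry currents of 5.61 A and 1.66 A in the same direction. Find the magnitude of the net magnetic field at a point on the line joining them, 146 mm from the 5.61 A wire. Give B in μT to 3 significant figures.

Each long wire gives B = μ₀I/(2πd). Distances are d₁ = 0.146 m and d₂ = 0.125 m.
B₁ = 7.68×10⁻⁶ T, B₂ = 2.66×10⁻⁶ T.
Between parallel currents the two contributions point in opposite directions, so they subtract. B = |B₁ − B₂| = |7.68×10⁻⁶ − 2.66×10⁻⁶| = 5.03×10⁻⁶ T.

B ≈ 5.03 μT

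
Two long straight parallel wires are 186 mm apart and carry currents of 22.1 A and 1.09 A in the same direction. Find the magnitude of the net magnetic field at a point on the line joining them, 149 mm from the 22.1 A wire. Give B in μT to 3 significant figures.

B ≈ 23.8 μT

Each long wire gives B = μ₀I/(2πd). Distances are d₁ = 0.149 m and d₂ = 0.037 m.
B₁ = 2.97×10⁻⁵ T, B₂ = 5.89×10⁻⁶ T.
Between parallel currents the two contributions point in opposite directions, so they subtract. B = |B₁ − B₂| = |2.97×10⁻⁵ − 5.89×10⁻⁶| = 2.38×10⁻⁵ T.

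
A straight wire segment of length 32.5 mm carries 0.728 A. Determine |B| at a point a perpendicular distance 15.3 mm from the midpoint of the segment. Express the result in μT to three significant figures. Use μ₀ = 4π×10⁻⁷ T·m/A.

B ≈ 6.93 μT

For a finite straight segment, B = (μ₀I/4πd)(sinθ₁ + sinθ₂), where θ₁, θ₂ are the angles from the perpendicular to each end.
The perpendicular from the point meets the wire at its midpoint, so each end is L/2 = 0.01625 m away along the wire.
sinθ₁ = 0.01625/√(0.01625²+0.0153²) = 0.7281; sinθ₂ = 0.01625/√(0.01625²+0.0153²) = 0.7281.
B = (4π×10⁻⁷ × 0.728) / (4π × 0.0153) × (0.7281 + 0.7281) = 6.93×10⁻⁶ T.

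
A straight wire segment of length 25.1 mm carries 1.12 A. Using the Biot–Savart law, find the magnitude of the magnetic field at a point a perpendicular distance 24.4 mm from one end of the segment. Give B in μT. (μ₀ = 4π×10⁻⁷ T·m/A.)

B ≈ 3.29 μT

For a finite straight segment, B = (μ₀I/4πd)(sinθ₁ + sinθ₂), where θ₁, θ₂ are the angles from the perpendicular to each end.
The perpendicular foot is at one end, so the two end-offsets along the wire are 0 and L = 0.0251 m.
sinθ₁ = 0/√(0²+0.0244²) = 0.0000; sinθ₂ = 0.0251/√(0.0251²+0.0244²) = 0.7170.
B = (4π×10⁻⁷ × 1.12) / (4π × 0.0244) × (0.0000 + 0.7170) = 3.29×10⁻⁶ T.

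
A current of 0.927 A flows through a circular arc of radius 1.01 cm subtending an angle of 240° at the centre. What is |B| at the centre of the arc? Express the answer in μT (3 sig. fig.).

The Biot–Savart field of a circular arc at its centre is B = μ₀Iφ/(4πR), with φ = 4.189 rad.
B = (4π×10⁻⁷ × 0.927 × 4.189) / (4π × 0.0101) = 3.84×10⁻⁵ T.

B ≈ 38.4 μT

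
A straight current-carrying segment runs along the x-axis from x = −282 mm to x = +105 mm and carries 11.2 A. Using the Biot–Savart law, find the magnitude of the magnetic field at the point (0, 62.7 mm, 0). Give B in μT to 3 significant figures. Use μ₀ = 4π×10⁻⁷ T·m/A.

For a finite straight segment, B = (μ₀I/4πd)(sinθ₁ + sinθ₂), where θ₁, θ₂ are the angles from the perpendicular to each end.
The perpendicular distance is d = 0.0627 m; the end-offsets along the wire are a = 0.282 m and b = 0.105 m.
sinθ₁ = 0.282/√(0.282²+0.0627²) = 0.9762; sinθ₂ = 0.105/√(0.105²+0.0627²) = 0.8586.
B = (4π×10⁻⁷ × 11.2) / (4π × 0.0627) × (0.9762 + 0.8586) = 3.28×10⁻⁵ T.

B ≈ 32.8 μT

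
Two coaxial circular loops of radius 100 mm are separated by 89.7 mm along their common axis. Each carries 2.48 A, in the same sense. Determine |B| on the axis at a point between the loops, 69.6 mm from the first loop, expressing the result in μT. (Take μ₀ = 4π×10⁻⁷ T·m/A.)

Each loop contributes B = μ₀IR²/[2(R²+z²)^(3/2)] on the axis, with z measured from that loop.
Loop 1 (z = 0.0696 m): B₁ = 8.62×10⁻⁶ T. Loop 2 (z = 0.0201 m): B₂ = 1.47×10⁻⁵ T.
The fields add: B = B₁ + B₂ = 2.33×10⁻⁵ T.

B ≈ 23.3 μT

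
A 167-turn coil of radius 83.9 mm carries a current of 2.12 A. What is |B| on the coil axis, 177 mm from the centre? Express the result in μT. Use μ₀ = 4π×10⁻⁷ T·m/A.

B ≈ 208 μT

For an N-turn flat coil, B = Nμ₀IR²/[2(R²+z²)^(3/2)] with R = 0.0839 m, z = 0.177 m.
B = 167 × 1.25×10⁻⁶ T = 2.08×10⁻⁴ T.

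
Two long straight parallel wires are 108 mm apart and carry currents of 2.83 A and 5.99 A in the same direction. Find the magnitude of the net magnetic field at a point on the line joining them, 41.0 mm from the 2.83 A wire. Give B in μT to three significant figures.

Each long wire gives B = μ₀I/(2πd). Distances are d₁ = 0.041 m and d₂ = 0.067 m.
B₁ = 1.38×10⁻⁵ T, B₂ = 1.79×10⁻⁵ T.
Between parallel currents the two contributions point in opposite directions, so they subtract. B = |B₁ − B₂| = |1.38×10⁻⁵ − 1.79×10⁻⁵| = 4.08×10⁻⁶ T.

B ≈ 4.08 μT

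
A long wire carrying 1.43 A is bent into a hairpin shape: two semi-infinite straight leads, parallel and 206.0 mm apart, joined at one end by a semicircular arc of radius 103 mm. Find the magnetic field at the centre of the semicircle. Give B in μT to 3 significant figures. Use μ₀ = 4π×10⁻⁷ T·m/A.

The semicircular arc contributes B_arc = μ₀I·π/(4πR) = μ₀I/(4R) = 4.36×10⁻⁶ T.
Each semi-infinite lead is at perpendicular distance R = 0.103 m from the centre, with the perpendicular foot at its near end, so it contributes μ₀I/(4πR); both point the same way, together 2.78×10⁻⁶ T.
Arc and leads all point the same direction: B = 4.36×10⁻⁶ + 2.78×10⁻⁶ = 7.14×10⁻⁶ T.

B ≈ 7.14 μT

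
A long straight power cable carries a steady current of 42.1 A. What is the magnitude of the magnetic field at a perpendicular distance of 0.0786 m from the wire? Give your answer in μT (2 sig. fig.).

B ≈ 110 μT

For an infinitely long straight wire, B = μ₀I/(2πd).
B = (4π×10⁻⁷ × 42.1) / (2π × 0.0786) = 1.07×10⁻⁴ T.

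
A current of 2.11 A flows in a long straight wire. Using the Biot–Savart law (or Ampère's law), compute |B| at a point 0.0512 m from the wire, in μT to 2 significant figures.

B ≈ 8.2 μT

For an infinitely long straight wire, B = μ₀I/(2πd).
B = (4π×10⁻⁷ × 2.11) / (2π × 0.0512) = 8.24×10⁻⁶ T.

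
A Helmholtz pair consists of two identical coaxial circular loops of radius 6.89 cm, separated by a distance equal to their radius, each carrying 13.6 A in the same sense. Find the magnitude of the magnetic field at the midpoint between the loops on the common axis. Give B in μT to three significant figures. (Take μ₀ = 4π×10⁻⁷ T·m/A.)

B ≈ 177 μT

Each loop contributes B = μ₀IR²/[2(R²+z²)^(3/2)] on the axis, with z measured from that loop.
Loop 1 (z = 0.03445 m): B₁ = 8.87×10⁻⁵ T. Loop 2 (z = 0.03445 m): B₂ = 8.87×10⁻⁵ T.
The fields add: B = B₁ + B₂ = 1.77×10⁻⁴ T.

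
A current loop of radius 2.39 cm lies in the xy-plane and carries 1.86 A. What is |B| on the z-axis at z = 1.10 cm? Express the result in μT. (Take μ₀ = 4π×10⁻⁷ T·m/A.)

B ≈ 36.7 μT

On the axis of a circular loop, B = μ₀IR² / [2(R²+z²)^(3/2)].
R² + z² = (0.0239)² + (0.011)² = 0.0006922 m², and (R²+z²)^(3/2) = 1.82×10⁻⁵ m³.
B = (4π×10⁻⁷ × 1.86 × 0.0005712) / (2 × 1.82×10⁻⁵) = 3.67×10⁻⁵ T.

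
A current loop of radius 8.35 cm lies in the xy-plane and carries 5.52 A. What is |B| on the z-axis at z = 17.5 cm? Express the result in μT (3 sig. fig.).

B ≈ 3.32 μT

On the axis of a circular loop, B = μ₀IR² / [2(R²+z²)^(3/2)].
R² + z² = (0.0835)² + (0.175)² = 0.0376 m², and (R²+z²)^(3/2) = 7.29×10⁻³ m³.
B = (4π×10⁻⁷ × 5.52 × 0.006972) / (2 × 7.29×10⁻³) = 3.32×10⁻⁶ T.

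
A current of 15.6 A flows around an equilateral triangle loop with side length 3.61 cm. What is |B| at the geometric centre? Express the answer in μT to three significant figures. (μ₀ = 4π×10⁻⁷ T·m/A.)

Each side is a finite straight segment at perpendicular distance d = a/(2 tan(π/3)) = 0.01042 m from the centre, with end-angles ±π/3.
One side contributes B₁ = (μ₀I/4πd)·2 sin(π/3) = 2.59×10⁻⁴ T.
All 3 sides add in the same direction: B = 3 × 2.59×10⁻⁴ = 7.78×10⁻⁴ T.

B ≈ 778 μT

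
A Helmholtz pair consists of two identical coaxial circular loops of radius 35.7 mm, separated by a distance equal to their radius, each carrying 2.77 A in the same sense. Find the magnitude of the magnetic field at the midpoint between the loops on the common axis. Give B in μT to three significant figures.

Each loop contributes B = μ₀IR²/[2(R²+z²)^(3/2)] on the axis, with z measured from that loop.
Loop 1 (z = 0.01785 m): B₁ = 3.49×10⁻⁵ T. Loop 2 (z = 0.01785 m): B₂ = 3.49×10⁻⁵ T.
The fields add: B = B₁ + B₂ = 6.98×10⁻⁵ T.

B ≈ 69.8 μT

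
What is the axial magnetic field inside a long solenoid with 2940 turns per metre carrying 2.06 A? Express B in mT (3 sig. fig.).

B ≈ 7.61 mT

Inside a long solenoid, B = μ₀nI with n = 2940 turns/m.
B = 4π×10⁻⁷ × 2940 × 2.06 = 7.61×10⁻³ T.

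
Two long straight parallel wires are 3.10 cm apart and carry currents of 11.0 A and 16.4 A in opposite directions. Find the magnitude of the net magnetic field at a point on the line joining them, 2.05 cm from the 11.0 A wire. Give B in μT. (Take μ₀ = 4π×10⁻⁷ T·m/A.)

Each long wire gives B = μ₀I/(2πd). Distances are d₁ = 0.0205 m and d₂ = 0.0105 m.
B₁ = 1.07×10⁻⁴ T, B₂ = 3.12×10⁻⁴ T.
Between antiparallel currents both contributions point the same way, so they add. B = B₁ + B₂ = 1.07×10⁻⁴ + 3.12×10⁻⁴ = 4.20×10⁻⁴ T.

B ≈ 420 μT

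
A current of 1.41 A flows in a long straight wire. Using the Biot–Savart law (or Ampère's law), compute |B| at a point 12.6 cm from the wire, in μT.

For an infinitely long straight wire, B = μ₀I/(2πd).
B = (4π×10⁻⁷ × 1.41) / (2π × 0.126) = 2.24×10⁻⁶ T.

B ≈ 2.24 μT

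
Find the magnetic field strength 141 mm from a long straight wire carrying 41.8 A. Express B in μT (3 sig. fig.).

For an infinitely long straight wire, B = μ₀I/(2πd).
B = (4π×10⁻⁷ × 41.8) / (2π × 0.141) = 5.93×10⁻⁵ T.

B ≈ 59.3 μT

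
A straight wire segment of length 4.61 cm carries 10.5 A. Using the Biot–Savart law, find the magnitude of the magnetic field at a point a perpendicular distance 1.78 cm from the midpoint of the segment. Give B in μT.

B ≈ 93.4 μT

For a finite straight segment, B = (μ₀I/4πd)(sinθ₁ + sinθ₂), where θ₁, θ₂ are the angles from the perpendicular to each end.
The perpendicular from the point meets the wire at its midpoint, so each end is L/2 = 0.02305 m away along the wire.
sinθ₁ = 0.02305/√(0.02305²+0.0178²) = 0.7915; sinθ₂ = 0.02305/√(0.02305²+0.0178²) = 0.7915.
B = (4π×10⁻⁷ × 10.5) / (4π × 0.0178) × (0.7915 + 0.7915) = 9.34×10⁻⁵ T.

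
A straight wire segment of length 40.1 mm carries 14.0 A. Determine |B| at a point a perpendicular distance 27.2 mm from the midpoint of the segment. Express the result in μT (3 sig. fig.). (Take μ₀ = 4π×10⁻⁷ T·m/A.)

B ≈ 61.1 μT

For a finite straight segment, B = (μ₀I/4πd)(sinθ₁ + sinθ₂), where θ₁, θ₂ are the angles from the perpendicular to each end.
The perpendicular from the point meets the wire at its midpoint, so each end is L/2 = 0.02005 m away along the wire.
sinθ₁ = 0.02005/√(0.02005²+0.0272²) = 0.5934; sinθ₂ = 0.02005/√(0.02005²+0.0272²) = 0.5934.
B = (4π×10⁻⁷ × 14.0) / (4π × 0.0272) × (0.5934 + 0.5934) = 6.11×10⁻⁵ T.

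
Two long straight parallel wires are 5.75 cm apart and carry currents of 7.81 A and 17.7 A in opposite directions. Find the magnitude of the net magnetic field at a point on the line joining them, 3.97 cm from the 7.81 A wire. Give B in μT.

B ≈ 238 μT

Each long wire gives B = μ₀I/(2πd). Distances are d₁ = 0.0397 m and d₂ = 0.0178 m.
B₁ = 3.93×10⁻⁵ T, B₂ = 1.99×10⁻⁴ T.
Between antiparallel currents both contributions point the same way, so they add. B = B₁ + B₂ = 3.93×10⁻⁵ + 1.99×10⁻⁴ = 2.38×10⁻⁴ T.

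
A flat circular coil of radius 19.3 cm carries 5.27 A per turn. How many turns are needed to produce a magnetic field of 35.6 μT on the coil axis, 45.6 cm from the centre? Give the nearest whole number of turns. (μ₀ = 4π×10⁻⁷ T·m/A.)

For an N-turn coil, B = Nμ₀IR²/[2(R²+z²)^(3/2)]. A single turn gives B₁ = 1.02×10⁻⁶ T with R = 0.193 m, z = 0.456 m.
N = B/B₁ = 3.56×10⁻⁵ / 1.02×10⁻⁶ = 35.04.

N = 35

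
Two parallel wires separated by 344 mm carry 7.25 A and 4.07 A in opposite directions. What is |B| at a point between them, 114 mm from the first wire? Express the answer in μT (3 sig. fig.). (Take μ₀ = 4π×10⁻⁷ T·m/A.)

B ≈ 16.3 μT

Each long wire gives B = μ₀I/(2πd). Distances are d₁ = 0.114 m and d₂ = 0.23 m.
B₁ = 1.27×10⁻⁵ T, B₂ = 3.54×10⁻⁶ T.
Between antiparallel currents both contributions point the same way, so they add. B = B₁ + B₂ = 1.27×10⁻⁵ + 3.54×10⁻⁶ = 1.63×10⁻⁵ T.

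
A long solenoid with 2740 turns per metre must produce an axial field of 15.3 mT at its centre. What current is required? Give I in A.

I ≈ 4.44 A

Inside a long solenoid B = μ₀nI with n = 2740 m⁻¹, so I = B/(μ₀n).
I = 1.53×10⁻² / (4π×10⁻⁷ × 2740) = 4.44 A.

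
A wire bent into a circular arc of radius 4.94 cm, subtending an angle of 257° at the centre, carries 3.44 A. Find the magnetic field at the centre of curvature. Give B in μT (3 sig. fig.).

The Biot–Savart field of a circular arc at its centre is B = μ₀Iφ/(4πR), with φ = 4.485 rad.
B = (4π×10⁻⁷ × 3.44 × 4.485) / (4π × 0.0494) = 3.12×10⁻⁵ T.

B ≈ 31.2 μT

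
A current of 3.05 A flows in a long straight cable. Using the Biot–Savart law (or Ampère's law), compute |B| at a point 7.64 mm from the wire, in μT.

B ≈ 79.8 μT

For an infinitely long straight wire, B = μ₀I/(2πd).
B = (4π×10⁻⁷ × 3.05) / (2π × 0.00764) = 7.98×10⁻⁵ T.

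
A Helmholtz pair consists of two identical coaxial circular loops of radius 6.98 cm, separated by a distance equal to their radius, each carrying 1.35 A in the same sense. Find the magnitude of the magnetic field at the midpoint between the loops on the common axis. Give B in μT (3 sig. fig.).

Each loop contributes B = μ₀IR²/[2(R²+z²)^(3/2)] on the axis, with z measured from that loop.
Loop 1 (z = 0.0349 m): B₁ = 8.70×10⁻⁶ T. Loop 2 (z = 0.0349 m): B₂ = 8.70×10⁻⁶ T.
The fields add: B = B₁ + B₂ = 1.74×10⁻⁵ T.

B ≈ 17.4 μT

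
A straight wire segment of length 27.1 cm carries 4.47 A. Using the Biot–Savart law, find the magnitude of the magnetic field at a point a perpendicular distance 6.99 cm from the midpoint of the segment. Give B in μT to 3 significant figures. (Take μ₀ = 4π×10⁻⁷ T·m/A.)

B ≈ 11.4 μT

For a finite straight segment, B = (μ₀I/4πd)(sinθ₁ + sinθ₂), where θ₁, θ₂ are the angles from the perpendicular to each end.
The perpendicular from the point meets the wire at its midpoint, so each end is L/2 = 0.1355 m away along the wire.
sinθ₁ = 0.1355/√(0.1355²+0.0699²) = 0.8887; sinθ₂ = 0.1355/√(0.1355²+0.0699²) = 0.8887.
B = (4π×10⁻⁷ × 4.47) / (4π × 0.0699) × (0.8887 + 0.8887) = 1.14×10⁻⁵ T.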